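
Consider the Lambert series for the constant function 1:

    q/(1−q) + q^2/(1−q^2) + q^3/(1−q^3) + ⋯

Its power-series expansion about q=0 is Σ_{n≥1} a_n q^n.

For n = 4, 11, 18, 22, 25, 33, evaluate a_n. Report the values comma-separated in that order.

3, 2, 6, 4, 3, 4

d|4:{1,2,4}  Σf=1+1+1=3
q^11  k|11↦f(k): 11:1 1:1  a_11=2
n=18: 1·18 2·9 3·6 6·3 9·2 18·1  f→[1+1+1+1+1+1]=6
n=22: 1·22 2·11 11·2 22·1  f→[1+1+1+1]=4
n=25: 1·25 5·5 25·1  f→[1+1+1]=3
n=33: 33·1 11·3 3·11 1·33  f→[1+1+1+1]=4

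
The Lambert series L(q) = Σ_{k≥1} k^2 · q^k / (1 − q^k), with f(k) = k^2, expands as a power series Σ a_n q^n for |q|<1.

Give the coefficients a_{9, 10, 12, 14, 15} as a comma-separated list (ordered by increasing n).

q^9  k|9↦f(k): 1:1 3:9 9:81  a_9=91
d|10:{10,5,2,1}  Σf=100+25+4+1=130
d|12:{12,6,4,3,2,1}  Σf=144+36+16+9+4+1=210
n=14: 14·1 7·2 2·7 1·14  f→[196+49+4+1]=250
q^15  k|15↦f(k): 1:1 3:9 5:25 15:225  a_15=260

91, 130, 210, 250, 260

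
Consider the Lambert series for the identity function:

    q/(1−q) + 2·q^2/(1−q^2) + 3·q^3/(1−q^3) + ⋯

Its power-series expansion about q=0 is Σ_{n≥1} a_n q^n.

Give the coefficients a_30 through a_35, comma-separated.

72, 32, 63, 48, 54, 48

n=30: 1·30 2·15 3·10 5·6 6·5 10·3 15·2 30·1  f→[1+2+3+5+6+10+15+30]=72
n=31: 1·31 31·1  f→[1+31]=32
d|32:{32,16,8,4,2,1}  Σf=32+16+8+4+2+1=63
d|33:{33,11,3,1}  Σf=33+11+3+1=48
[q^34] f(1)=1,f(2)=2,f(17)=17,f(34)=34 ⇒ 54
d|35:{35,7,5,1}  Σf=35+7+5+1=48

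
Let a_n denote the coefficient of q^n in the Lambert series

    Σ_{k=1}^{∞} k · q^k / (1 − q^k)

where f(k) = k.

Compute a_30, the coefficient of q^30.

d|30:{30,15,10,6,5,3,2,1}  Σf=30+15+10+6+5+3+2+1=72

a_30 = 72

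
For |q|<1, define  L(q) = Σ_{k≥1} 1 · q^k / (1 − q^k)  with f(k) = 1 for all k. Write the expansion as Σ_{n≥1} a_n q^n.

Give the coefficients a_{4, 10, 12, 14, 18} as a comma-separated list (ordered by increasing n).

q^4  k|4↦f(k): 1:1 2:1 4:1  a_4=3
d|10:{10,5,2,1}  Σf=1+1+1+1=4
[q^12] f(1)=1,f(2)=1,f(3)=1,f(4)=1,f(6)=1,f(12)=1 ⇒ 6
n=14: 1·14 2·7 7·2 14·1  f→[1+1+1+1]=4
[q^18] f(1)=1,f(2)=1,f(3)=1,f(6)=1,f(9)=1,f(18)=1 ⇒ 6

3, 4, 6, 4, 6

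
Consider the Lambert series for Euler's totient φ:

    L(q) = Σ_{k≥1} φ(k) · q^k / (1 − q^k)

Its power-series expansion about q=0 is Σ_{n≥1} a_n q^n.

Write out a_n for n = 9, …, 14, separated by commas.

n=9: 9·1 3·3 1·9  φ→[6+2+1]=9
q^10  k|10↦φ(k): 10:4 5:4 2:1 1:1  a_10=10
d|11:{1,11}  Σφ=1+10=11
[q^12] φ(1)=1,φ(2)=1,φ(3)=2,φ(4)=2,φ(6)=2,φ(12)=4 ⇒ 12
n=13: 13·1 1·13  φ→[12+1]=13
n=14: 14·1 7·2 2·7 1·14  φ→[6+6+1+1]=14

9, 10, 11, 12, 13, 14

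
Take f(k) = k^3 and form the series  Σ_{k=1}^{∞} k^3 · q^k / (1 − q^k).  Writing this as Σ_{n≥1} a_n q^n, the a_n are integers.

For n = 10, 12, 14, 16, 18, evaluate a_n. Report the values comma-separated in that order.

d|10:{10,5,2,1}  Σf=1000+125+8+1=1134
d|12:{12,6,4,3,2,1}  Σf=1728+216+64+27+8+1=2044
d|14:{14,7,2,1}  Σf=2744+343+8+1=3096
d|16:{1,2,4,8,16}  Σf=1+8+64+512+4096=4681
n=18: 1·18 2·9 3·6 6·3 9·2 18·1  f→[1+8+27+216+729+5832]=6813

1134, 2044, 3096, 4681, 6813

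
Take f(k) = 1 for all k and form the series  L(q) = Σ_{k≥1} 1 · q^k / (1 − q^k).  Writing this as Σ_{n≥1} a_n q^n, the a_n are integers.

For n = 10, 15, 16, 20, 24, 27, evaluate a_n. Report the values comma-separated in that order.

d|10:{10,5,2,1}  Σf=1+1+1+1=4
q^15  k|15↦f(k): 15:1 5:1 3:1 1:1  a_15=4
q^16  k|16↦f(k): 16:1 8:1 4:1 2:1 1:1  a_16=5
n=20: 1·20 2·10 4·5 5·4 10·2 20·1  f→[1+1+1+1+1+1]=6
n=24: 24·1 12·2 8·3 6·4 4·6 3·8 2·12 1·24  f→[1+1+1+1+1+1+1+1]=8
q^27  k|27↦f(k): 27:1 9:1 3:1 1:1  a_27=4

4, 4, 5, 6, 8, 4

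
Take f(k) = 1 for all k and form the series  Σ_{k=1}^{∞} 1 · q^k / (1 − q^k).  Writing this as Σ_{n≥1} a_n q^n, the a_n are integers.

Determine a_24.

n=24: 24·1 12·2 8·3 6·4 4·6 3·8 2·12 1·24  f→[1+1+1+1+1+1+1+1]=8

a_24 = 8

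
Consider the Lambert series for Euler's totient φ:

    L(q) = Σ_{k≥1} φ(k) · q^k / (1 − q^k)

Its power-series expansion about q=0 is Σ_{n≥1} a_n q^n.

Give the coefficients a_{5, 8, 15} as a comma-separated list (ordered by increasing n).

d|5:{1,5}  Σφ=1+4=5
d|8:{1,2,4,8}  Σφ=1+1+2+4=8
d|15:{15,5,3,1}  Σφ=8+4+2+1=15

5, 8, 15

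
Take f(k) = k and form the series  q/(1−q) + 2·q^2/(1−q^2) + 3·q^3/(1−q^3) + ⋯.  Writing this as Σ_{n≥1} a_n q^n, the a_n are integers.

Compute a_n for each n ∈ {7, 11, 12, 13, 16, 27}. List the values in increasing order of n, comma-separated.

q^7  k|7↦f(k): 7:7 1:1  a_7=8
[q^11] f(11)=11,f(1)=1 ⇒ 12
n=12: 1·12 2·6 3·4 4·3 6·2 12·1  f→[1+2+3+4+6+12]=28
d|13:{13,1}  Σf=13+1=14
n=16: 16·1 8·2 4·4 2·8 1·16  f→[16+8+4+2+1]=31
[q^27] f(27)=27,f(9)=9,f(3)=3,f(1)=1 ⇒ 40

8, 12, 28, 14, 31, 40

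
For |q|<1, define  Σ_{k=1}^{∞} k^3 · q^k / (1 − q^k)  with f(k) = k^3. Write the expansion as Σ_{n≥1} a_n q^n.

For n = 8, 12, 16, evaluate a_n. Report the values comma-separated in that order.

585, 2044, 4681

d|8:{1,2,4,8}  Σf=1+8+64+512=585
[q^12] f(1)=1,f(2)=8,f(3)=27,f(4)=64,f(6)=216,f(12)=1728 ⇒ 2044
[q^16] f(16)=4096,f(8)=512,f(4)=64,f(2)=8,f(1)=1 ⇒ 4681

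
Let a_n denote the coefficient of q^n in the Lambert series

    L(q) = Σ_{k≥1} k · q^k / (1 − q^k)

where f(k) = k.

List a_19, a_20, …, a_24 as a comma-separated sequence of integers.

d|19:{19,1}  Σf=19+1=20
n=20: 1·20 2·10 4·5 5·4 10·2 20·1  f→[1+2+4+5+10+20]=42
d|21:{21,7,3,1}  Σf=21+7+3+1=32
d|22:{22,11,2,1}  Σf=22+11+2+1=36
[q^23] f(23)=23,f(1)=1 ⇒ 24
d|24:{1,2,3,4,6,8,12,24}  Σf=1+2+3+4+6+8+12+24=60

20, 42, 32, 36, 24, 60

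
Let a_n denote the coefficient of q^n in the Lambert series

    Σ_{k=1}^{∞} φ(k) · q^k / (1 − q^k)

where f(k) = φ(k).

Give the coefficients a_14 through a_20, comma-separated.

[q^14] φ(1)=1,φ(2)=1,φ(7)=6,φ(14)=6 ⇒ 14
[q^15] φ(15)=8,φ(5)=4,φ(3)=2,φ(1)=1 ⇒ 15
q^16  k|16↦φ(k): 1:1 2:1 4:2 8:4 16:8  a_16=16
n=17: 17·1 1·17  φ→[16+1]=17
n=18: 1·18 2·9 3·6 6·3 9·2 18·1  φ→[1+1+2+2+6+6]=18
n=19: 1·19 19·1  φ→[1+18]=19
n=20: 1·20 2·10 4·5 5·4 10·2 20·1  φ→[1+1+2+4+4+8]=20

14, 15, 16, 17, 18, 19, 20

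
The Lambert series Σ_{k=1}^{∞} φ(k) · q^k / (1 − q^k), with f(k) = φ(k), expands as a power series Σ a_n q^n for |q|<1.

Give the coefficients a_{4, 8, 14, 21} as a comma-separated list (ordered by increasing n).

q^4  k|4↦φ(k): 4:2 2:1 1:1  a_4=4
q^8  k|8↦φ(k): 1:1 2:1 4:2 8:4  a_8=8
n=14: 1·14 2·7 7·2 14·1  φ→[1+1+6+6]=14
d|21:{1,3,7,21}  Σφ=1+2+6+12=21

4, 8, 14, 21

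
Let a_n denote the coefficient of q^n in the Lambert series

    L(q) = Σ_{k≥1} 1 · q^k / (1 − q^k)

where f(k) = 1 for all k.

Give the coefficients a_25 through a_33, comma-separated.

3, 4, 4, 6, 2, 8, 2, 6, 4

n=25: 25·1 5·5 1·25  f→[1+1+1]=3
d|26:{1,2,13,26}  Σf=1+1+1+1=4
d|27:{1,3,9,27}  Σf=1+1+1+1=4
n=28: 28·1 14·2 7·4 4·7 2·14 1·28  f→[1+1+1+1+1+1]=6
d|29:{1,29}  Σf=1+1=2
q^30  k|30↦f(k): 30:1 15:1 10:1 6:1 5:1 3:1 2:1 1:1  a_30=8
n=31: 1·31 31·1  f→[1+1]=2
n=32: 32·1 16·2 8·4 4·8 2·16 1·32  f→[1+1+1+1+1+1]=6
q^33  k|33↦f(k): 33:1 11:1 3:1 1:1  a_33=4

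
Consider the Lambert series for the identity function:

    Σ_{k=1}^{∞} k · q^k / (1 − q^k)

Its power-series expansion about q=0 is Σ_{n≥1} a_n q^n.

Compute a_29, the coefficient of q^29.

[q^29] f(29)=29,f(1)=1 ⇒ 30

a_29 = 30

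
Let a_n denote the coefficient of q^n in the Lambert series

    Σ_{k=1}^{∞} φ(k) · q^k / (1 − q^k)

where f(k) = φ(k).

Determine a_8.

d|8:{8,4,2,1}  Σφ=4+2+1+1=8

a_8 = 8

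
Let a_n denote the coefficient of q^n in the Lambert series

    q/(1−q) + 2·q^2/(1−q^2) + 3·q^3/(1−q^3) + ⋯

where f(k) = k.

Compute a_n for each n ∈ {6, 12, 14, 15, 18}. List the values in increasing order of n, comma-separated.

d|6:{6,3,2,1}  Σf=6+3+2+1=12
n=12: 12·1 6·2 4·3 3·4 2·6 1·12  f→[12+6+4+3+2+1]=28
q^14  k|14↦f(k): 1:1 2:2 7:7 14:14  a_14=24
d|15:{1,3,5,15}  Σf=1+3+5+15=24
[q^18] f(18)=18,f(9)=9,f(6)=6,f(3)=3,f(2)=2,f(1)=1 ⇒ 39

12, 28, 24, 24, 39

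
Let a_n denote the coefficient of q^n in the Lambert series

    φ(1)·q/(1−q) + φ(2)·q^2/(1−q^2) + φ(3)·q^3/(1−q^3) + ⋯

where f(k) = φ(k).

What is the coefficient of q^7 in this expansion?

d|7:{1,7}  Σφ=1+6=7

a_7 = 7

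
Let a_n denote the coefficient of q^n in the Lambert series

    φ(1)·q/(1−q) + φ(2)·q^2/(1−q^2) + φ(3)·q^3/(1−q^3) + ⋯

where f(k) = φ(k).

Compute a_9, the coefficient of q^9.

[q^9] φ(1)=1,φ(3)=2,φ(9)=6 ⇒ 9

a_9 = 9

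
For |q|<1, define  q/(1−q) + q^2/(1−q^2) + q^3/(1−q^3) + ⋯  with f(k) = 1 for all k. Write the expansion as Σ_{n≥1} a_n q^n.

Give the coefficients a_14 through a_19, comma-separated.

d|14:{1,2,7,14}  Σf=1+1+1+1=4
d|15:{1,3,5,15}  Σf=1+1+1+1=4
d|16:{16,8,4,2,1}  Σf=1+1+1+1+1=5
d|17:{17,1}  Σf=1+1=2
n=18: 18·1 9·2 6·3 3·6 2·9 1·18  f→[1+1+1+1+1+1]=6
d|19:{1,19}  Σf=1+1=2

4, 4, 5, 2, 6, 2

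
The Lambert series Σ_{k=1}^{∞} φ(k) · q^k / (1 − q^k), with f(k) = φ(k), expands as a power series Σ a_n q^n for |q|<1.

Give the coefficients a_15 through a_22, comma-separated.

q^15  k|15↦φ(k): 1:1 3:2 5:4 15:8  a_15=15
d|16:{16,8,4,2,1}  Σφ=8+4+2+1+1=16
q^17  k|17↦φ(k): 1:1 17:16  a_17=17
d|18:{1,2,3,6,9,18}  Σφ=1+1+2+2+6+6=18
d|19:{19,1}  Σφ=18+1=19
[q^20] φ(1)=1,φ(2)=1,φ(4)=2,φ(5)=4,φ(10)=4,φ(20)=8 ⇒ 20
d|21:{1,3,7,21}  Σφ=1+2+6+12=21
[q^22] φ(1)=1,φ(2)=1,φ(11)=10,φ(22)=10 ⇒ 22

15, 16, 17, 18, 19, 20, 21, 22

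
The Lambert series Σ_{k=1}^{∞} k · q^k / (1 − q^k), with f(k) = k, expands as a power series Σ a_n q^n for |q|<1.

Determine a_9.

q^9  k|9↦f(k): 9:9 3:3 1:1  a_9=13

a_9 = 13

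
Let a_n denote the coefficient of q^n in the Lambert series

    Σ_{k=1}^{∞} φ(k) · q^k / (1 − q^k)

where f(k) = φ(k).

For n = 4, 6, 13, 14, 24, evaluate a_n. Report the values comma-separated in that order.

[q^4] φ(1)=1,φ(2)=1,φ(4)=2 ⇒ 4
[q^6] φ(1)=1,φ(2)=1,φ(3)=2,φ(6)=2 ⇒ 6
n=13: 1·13 13·1  φ→[1+12]=13
q^14  k|14↦φ(k): 1:1 2:1 7:6 14:6  a_14=14
n=24: 24·1 12·2 8·3 6·4 4·6 3·8 2·12 1·24  φ→[8+4+4+2+2+2+1+1]=24

4, 6, 13, 14, 24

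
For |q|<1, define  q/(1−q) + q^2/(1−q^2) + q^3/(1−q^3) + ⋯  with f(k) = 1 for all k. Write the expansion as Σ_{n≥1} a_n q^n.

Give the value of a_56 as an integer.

a_56 = 8

d|56:{1,2,4,7,8,14,28,56}  Σf=1+1+1+1+1+1+1+1=8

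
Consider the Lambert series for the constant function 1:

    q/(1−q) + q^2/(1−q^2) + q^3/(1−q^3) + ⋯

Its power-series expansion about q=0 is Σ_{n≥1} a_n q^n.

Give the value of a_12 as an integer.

[q^12] f(12)=1,f(6)=1,f(4)=1,f(3)=1,f(2)=1,f(1)=1 ⇒ 6

a_12 = 6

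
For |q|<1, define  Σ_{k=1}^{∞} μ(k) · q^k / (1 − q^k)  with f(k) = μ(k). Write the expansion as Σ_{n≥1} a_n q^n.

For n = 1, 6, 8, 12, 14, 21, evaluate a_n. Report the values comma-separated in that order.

n=1: 1·1  μ→[1]=1
n=6: 6·1 3·2 2·3 1·6  μ→[1+(-1)+(-1)+1]=0
n=8: 8·1 4·2 2·4 1·8  μ→[0+0+(-1)+1]=0
q^12  k|12↦μ(k): 12:0 6:1 4:0 3:-1 2:-1 1:1  a_12=0
q^14  k|14↦μ(k): 1:1 2:-1 7:-1 14:1  a_14=0
d|21:{21,7,3,1}  Σμ=1+(-1)+(-1)+1=0

1, 0, 0, 0, 0, 0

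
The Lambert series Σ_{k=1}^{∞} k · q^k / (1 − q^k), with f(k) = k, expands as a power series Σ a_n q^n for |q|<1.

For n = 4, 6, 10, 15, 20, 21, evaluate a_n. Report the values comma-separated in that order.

7, 12, 18, 24, 42, 32

q^4  k|4↦f(k): 1:1 2:2 4:4  a_4=7
q^6  k|6↦f(k): 6:6 3:3 2:2 1:1  a_6=12
q^10  k|10↦f(k): 1:1 2:2 5:5 10:10  a_10=18
d|15:{15,5,3,1}  Σf=15+5+3+1=24
[q^20] f(20)=20,f(10)=10,f(5)=5,f(4)=4,f(2)=2,f(1)=1 ⇒ 42
q^21  k|21↦f(k): 1:1 3:3 7:7 21:21  a_21=32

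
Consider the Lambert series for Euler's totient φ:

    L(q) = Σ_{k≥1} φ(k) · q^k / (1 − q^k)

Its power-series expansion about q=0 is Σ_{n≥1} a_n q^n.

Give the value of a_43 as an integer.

n=43: 1·43 43·1  φ→[1+42]=43

a_43 = 43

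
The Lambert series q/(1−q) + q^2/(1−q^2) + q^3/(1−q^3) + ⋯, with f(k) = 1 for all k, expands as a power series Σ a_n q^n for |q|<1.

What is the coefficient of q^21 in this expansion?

d|21:{1,3,7,21}  Σf=1+1+1+1=4

a_21 = 4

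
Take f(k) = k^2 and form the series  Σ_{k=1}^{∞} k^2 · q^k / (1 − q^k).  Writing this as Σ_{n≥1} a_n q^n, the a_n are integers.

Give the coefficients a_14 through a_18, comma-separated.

250, 260, 341, 290, 455

[q^14] f(1)=1,f(2)=4,f(7)=49,f(14)=196 ⇒ 250
d|15:{15,5,3,1}  Σf=225+25+9+1=260
[q^16] f(1)=1,f(2)=4,f(4)=16,f(8)=64,f(16)=256 ⇒ 341
d|17:{17,1}  Σf=289+1=290
q^18  k|18↦f(k): 1:1 2:4 3:9 6:36 9:81 18:324  a_18=455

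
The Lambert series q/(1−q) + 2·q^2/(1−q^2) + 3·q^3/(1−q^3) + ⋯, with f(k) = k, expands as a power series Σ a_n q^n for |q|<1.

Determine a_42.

q^42  k|42↦f(k): 1:1 2:2 3:3 6:6 7:7 14:14 21:21 42:42  a_42=96

a_42 = 96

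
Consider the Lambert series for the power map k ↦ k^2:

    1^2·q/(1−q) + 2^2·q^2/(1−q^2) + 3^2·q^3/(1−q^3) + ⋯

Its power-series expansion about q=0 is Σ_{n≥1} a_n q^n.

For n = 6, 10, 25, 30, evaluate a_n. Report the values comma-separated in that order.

[q^6] f(1)=1,f(2)=4,f(3)=9,f(6)=36 ⇒ 50
[q^10] f(10)=100,f(5)=25,f(2)=4,f(1)=1 ⇒ 130
n=25: 25·1 5·5 1·25  f→[625+25+1]=651
n=30: 1·30 2·15 3·10 5·6 6·5 10·3 15·2 30·1  f→[1+4+9+25+36+100+225+900]=1300

50, 130, 651, 1300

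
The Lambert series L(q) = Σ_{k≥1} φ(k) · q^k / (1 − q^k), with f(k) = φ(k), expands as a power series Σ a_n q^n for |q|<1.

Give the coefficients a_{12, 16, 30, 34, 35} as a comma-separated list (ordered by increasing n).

[q^12] φ(1)=1,φ(2)=1,φ(3)=2,φ(4)=2,φ(6)=2,φ(12)=4 ⇒ 12
q^16  k|16↦φ(k): 1:1 2:1 4:2 8:4 16:8  a_16=16
q^30  k|30↦φ(k): 30:8 15:8 10:4 6:2 5:4 3:2 2:1 1:1  a_30=30
[q^34] φ(34)=16,φ(17)=16,φ(2)=1,φ(1)=1 ⇒ 34
q^35  k|35↦φ(k): 1:1 5:4 7:6 35:24  a_35=35

12, 16, 30, 34, 35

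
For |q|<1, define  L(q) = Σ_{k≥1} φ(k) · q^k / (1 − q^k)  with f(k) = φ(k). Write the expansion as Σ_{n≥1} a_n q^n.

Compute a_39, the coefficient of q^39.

q^39  k|39↦φ(k): 1:1 3:2 13:12 39:24  a_39=39

a_39 = 39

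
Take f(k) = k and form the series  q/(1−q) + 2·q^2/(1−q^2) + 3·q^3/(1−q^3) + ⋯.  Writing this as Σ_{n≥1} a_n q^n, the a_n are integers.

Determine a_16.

q^16  k|16↦f(k): 1:1 2:2 4:4 8:8 16:16  a_16=31

a_16 = 31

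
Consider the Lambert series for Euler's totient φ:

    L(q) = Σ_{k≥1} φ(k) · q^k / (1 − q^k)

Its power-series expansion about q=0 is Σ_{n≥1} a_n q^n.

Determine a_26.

q^26  k|26↦φ(k): 26:12 13:12 2:1 1:1  a_26=26

a_26 = 26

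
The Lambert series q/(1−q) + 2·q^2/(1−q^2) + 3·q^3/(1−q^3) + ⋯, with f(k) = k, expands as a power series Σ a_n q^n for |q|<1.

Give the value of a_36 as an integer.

n=36: 1·36 2·18 3·12 4·9 6·6 9·4 12·3 18·2 36·1  f→[1+2+3+4+6+9+12+18+36]=91

a_36 = 91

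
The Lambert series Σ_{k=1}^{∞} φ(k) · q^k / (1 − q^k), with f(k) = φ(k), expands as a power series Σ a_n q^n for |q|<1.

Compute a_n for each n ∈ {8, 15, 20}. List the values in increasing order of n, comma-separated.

q^8  k|8↦φ(k): 8:4 4:2 2:1 1:1  a_8=8
q^15  k|15↦φ(k): 15:8 5:4 3:2 1:1  a_15=15
n=20: 20·1 10·2 5·4 4·5 2·10 1·20  φ→[8+4+4+2+1+1]=20

8, 15, 20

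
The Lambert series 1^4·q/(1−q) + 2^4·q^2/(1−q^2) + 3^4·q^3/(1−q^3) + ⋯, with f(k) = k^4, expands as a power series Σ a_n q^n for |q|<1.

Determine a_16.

d|16:{1,2,4,8,16}  Σf=1+16+256+4096+65536=69905

a_16 = 69905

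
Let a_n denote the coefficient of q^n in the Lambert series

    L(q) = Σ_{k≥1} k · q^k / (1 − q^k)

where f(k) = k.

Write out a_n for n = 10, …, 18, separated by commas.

18, 12, 28, 14, 24, 24, 31, 18, 39

d|10:{1,2,5,10}  Σf=1+2+5+10=18
n=11: 11·1 1·11  f→[11+1]=12
[q^12] f(1)=1,f(2)=2,f(3)=3,f(4)=4,f(6)=6,f(12)=12 ⇒ 28
q^13  k|13↦f(k): 13:13 1:1  a_13=14
n=14: 14·1 7·2 2·7 1·14  f→[14+7+2+1]=24
q^15  k|15↦f(k): 15:15 5:5 3:3 1:1  a_15=24
n=16: 16·1 8·2 4·4 2·8 1·16  f→[16+8+4+2+1]=31
q^17  k|17↦f(k): 1:1 17:17  a_17=18
d|18:{18,9,6,3,2,1}  Σf=18+9+6+3+2+1=39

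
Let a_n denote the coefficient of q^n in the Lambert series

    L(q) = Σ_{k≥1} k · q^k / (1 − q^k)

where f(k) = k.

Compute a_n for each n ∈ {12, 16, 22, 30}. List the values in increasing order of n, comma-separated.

28, 31, 36, 72

q^12  k|12↦f(k): 12:12 6:6 4:4 3:3 2:2 1:1  a_12=28
n=16: 16·1 8·2 4·4 2·8 1·16  f→[16+8+4+2+1]=31
d|22:{1,2,11,22}  Σf=1+2+11+22=36
d|30:{30,15,10,6,5,3,2,1}  Σf=30+15+10+6+5+3+2+1=72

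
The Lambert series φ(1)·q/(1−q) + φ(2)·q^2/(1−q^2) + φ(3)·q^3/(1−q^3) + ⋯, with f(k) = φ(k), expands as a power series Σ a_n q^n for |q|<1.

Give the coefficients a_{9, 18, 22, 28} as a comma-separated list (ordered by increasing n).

[q^9] φ(9)=6,φ(3)=2,φ(1)=1 ⇒ 9
[q^18] φ(18)=6,φ(9)=6,φ(6)=2,φ(3)=2,φ(2)=1,φ(1)=1 ⇒ 18
n=22: 1·22 2·11 11·2 22·1  φ→[1+1+10+10]=22
n=28: 28·1 14·2 7·4 4·7 2·14 1·28  φ→[12+6+6+2+1+1]=28

9, 18, 22, 28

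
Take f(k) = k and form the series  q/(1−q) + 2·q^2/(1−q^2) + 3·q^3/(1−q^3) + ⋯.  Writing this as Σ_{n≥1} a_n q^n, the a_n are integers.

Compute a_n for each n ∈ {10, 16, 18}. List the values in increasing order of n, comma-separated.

18, 31, 39

[q^10] f(10)=10,f(5)=5,f(2)=2,f(1)=1 ⇒ 18
q^16  k|16↦f(k): 16:16 8:8 4:4 2:2 1:1  a_16=31
q^18  k|18↦f(k): 18:18 9:9 6:6 3:3 2:2 1:1  a_18=39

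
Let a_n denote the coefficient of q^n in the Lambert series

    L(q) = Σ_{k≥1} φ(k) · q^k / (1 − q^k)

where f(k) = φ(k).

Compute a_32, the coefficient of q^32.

d|32:{32,16,8,4,2,1}  Σφ=16+8+4+2+1+1=32

a_32 = 32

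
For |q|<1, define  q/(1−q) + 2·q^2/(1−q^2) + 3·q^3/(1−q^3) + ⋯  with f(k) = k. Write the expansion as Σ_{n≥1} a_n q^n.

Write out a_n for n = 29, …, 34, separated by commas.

[q^29] f(1)=1,f(29)=29 ⇒ 30
n=30: 30·1 15·2 10·3 6·5 5·6 3·10 2·15 1·30  f→[30+15+10+6+5+3+2+1]=72
n=31: 1·31 31·1  f→[1+31]=32
q^32  k|32↦f(k): 32:32 16:16 8:8 4:4 2:2 1:1  a_32=63
[q^33] f(33)=33,f(11)=11,f(3)=3,f(1)=1 ⇒ 48
n=34: 1·34 2·17 17·2 34·1  f→[1+2+17+34]=54

30, 72, 32, 63, 48, 54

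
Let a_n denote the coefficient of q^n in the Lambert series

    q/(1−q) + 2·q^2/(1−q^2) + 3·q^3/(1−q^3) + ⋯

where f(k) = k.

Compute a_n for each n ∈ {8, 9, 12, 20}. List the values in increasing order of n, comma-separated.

d|8:{1,2,4,8}  Σf=1+2+4+8=15
[q^9] f(1)=1,f(3)=3,f(9)=9 ⇒ 13
n=12: 12·1 6·2 4·3 3·4 2·6 1·12  f→[12+6+4+3+2+1]=28
n=20: 1·20 2·10 4·5 5·4 10·2 20·1  f→[1+2+4+5+10+20]=42

15, 13, 28, 42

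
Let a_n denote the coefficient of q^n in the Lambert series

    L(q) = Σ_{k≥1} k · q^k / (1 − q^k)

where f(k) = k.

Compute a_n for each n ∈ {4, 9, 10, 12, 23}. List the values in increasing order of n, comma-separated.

7, 13, 18, 28, 24

n=4: 1·4 2·2 4·1  f→[1+2+4]=7
[q^9] f(9)=9,f(3)=3,f(1)=1 ⇒ 13
n=10: 10·1 5·2 2·5 1·10  f→[10+5+2+1]=18
n=12: 1·12 2·6 3·4 4·3 6·2 12·1  f→[1+2+3+4+6+12]=28
n=23: 23·1 1·23  f→[23+1]=24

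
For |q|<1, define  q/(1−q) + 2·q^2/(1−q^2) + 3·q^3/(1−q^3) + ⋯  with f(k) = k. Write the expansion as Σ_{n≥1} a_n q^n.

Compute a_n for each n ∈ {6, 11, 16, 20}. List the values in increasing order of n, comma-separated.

n=6: 1·6 2·3 3·2 6·1  f→[1+2+3+6]=12
q^11  k|11↦f(k): 1:1 11:11  a_11=12
n=16: 16·1 8·2 4·4 2·8 1·16  f→[16+8+4+2+1]=31
[q^20] f(1)=1,f(2)=2,f(4)=4,f(5)=5,f(10)=10,f(20)=20 ⇒ 42

12, 12, 31, 42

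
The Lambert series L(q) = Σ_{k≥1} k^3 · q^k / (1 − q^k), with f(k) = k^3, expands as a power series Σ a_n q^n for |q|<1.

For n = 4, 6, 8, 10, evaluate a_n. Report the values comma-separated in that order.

73, 252, 585, 1134

d|4:{1,2,4}  Σf=1+8+64=73
n=6: 1·6 2·3 3·2 6·1  f→[1+8+27+216]=252
d|8:{8,4,2,1}  Σf=512+64+8+1=585
d|10:{1,2,5,10}  Σf=1+8+125+1000=1134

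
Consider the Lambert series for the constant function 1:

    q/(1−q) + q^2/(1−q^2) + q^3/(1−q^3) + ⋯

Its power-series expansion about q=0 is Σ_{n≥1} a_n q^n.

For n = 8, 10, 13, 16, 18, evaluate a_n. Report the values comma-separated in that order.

q^8  k|8↦f(k): 1:1 2:1 4:1 8:1  a_8=4
d|10:{1,2,5,10}  Σf=1+1+1+1=4
n=13: 1·13 13·1  f→[1+1]=2
d|16:{1,2,4,8,16}  Σf=1+1+1+1+1=5
q^18  k|18↦f(k): 1:1 2:1 3:1 6:1 9:1 18:1  a_18=6

4, 4, 2, 5, 6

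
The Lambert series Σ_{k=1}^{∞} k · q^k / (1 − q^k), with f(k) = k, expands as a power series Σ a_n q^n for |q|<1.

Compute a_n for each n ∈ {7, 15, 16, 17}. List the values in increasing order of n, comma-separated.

n=7: 7·1 1·7  f→[7+1]=8
[q^15] f(15)=15,f(5)=5,f(3)=3,f(1)=1 ⇒ 24
d|16:{16,8,4,2,1}  Σf=16+8+4+2+1=31
q^17  k|17↦f(k): 1:1 17:17  a_17=18

8, 24, 31, 18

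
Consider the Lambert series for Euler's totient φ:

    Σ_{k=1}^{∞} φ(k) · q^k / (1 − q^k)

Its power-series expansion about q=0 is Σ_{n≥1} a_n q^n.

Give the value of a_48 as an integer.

[q^48] φ(48)=16,φ(24)=8,φ(16)=8,φ(12)=4,φ(8)=4,φ(6)=2,φ(4)=2,φ(3)=2,φ(2)=1,φ(1)=1 ⇒ 48

a_48 = 48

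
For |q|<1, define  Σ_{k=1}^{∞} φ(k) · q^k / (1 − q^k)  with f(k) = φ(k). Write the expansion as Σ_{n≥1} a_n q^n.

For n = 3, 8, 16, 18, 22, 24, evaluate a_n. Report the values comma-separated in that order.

n=3: 3·1 1·3  φ→[2+1]=3
[q^8] φ(1)=1,φ(2)=1,φ(4)=2,φ(8)=4 ⇒ 8
d|16:{1,2,4,8,16}  Σφ=1+1+2+4+8=16
q^18  k|18↦φ(k): 1:1 2:1 3:2 6:2 9:6 18:6  a_18=18
q^22  k|22↦φ(k): 1:1 2:1 11:10 22:10  a_22=22
q^24  k|24↦φ(k): 1:1 2:1 3:2 4:2 6:2 8:4 12:4 24:8  a_24=24

3, 8, 16, 18, 22, 24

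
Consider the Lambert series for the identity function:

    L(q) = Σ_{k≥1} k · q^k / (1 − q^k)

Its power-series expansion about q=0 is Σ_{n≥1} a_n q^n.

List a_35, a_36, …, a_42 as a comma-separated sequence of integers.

48, 91, 38, 60, 56, 90, 42, 96

d|35:{35,7,5,1}  Σf=35+7+5+1=48
q^36  k|36↦f(k): 1:1 2:2 3:3 4:4 6:6 9:9 12:12 18:18 36:36  a_36=91
d|37:{37,1}  Σf=37+1=38
d|38:{38,19,2,1}  Σf=38+19+2+1=60
n=39: 39·1 13·3 3·13 1·39  f→[39+13+3+1]=56
q^40  k|40↦f(k): 40:40 20:20 10:10 8:8 5:5 4:4 2:2 1:1  a_40=90
[q^41] f(41)=41,f(1)=1 ⇒ 42
q^42  k|42↦f(k): 42:42 21:21 14:14 7:7 6:6 3:3 2:2 1:1  a_42=96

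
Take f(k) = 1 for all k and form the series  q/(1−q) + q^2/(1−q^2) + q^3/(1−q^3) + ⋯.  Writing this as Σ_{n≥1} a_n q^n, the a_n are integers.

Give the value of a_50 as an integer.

n=50: 1·50 2·25 5·10 10·5 25·2 50·1  f→[1+1+1+1+1+1]=6

a_50 = 6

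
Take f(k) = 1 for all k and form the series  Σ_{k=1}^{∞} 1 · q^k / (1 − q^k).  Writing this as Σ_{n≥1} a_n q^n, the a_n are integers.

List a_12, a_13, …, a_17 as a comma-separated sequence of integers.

n=12: 1·12 2·6 3·4 4·3 6·2 12·1  f→[1+1+1+1+1+1]=6
d|13:{13,1}  Σf=1+1=2
d|14:{1,2,7,14}  Σf=1+1+1+1=4
q^15  k|15↦f(k): 1:1 3:1 5:1 15:1  a_15=4
d|16:{16,8,4,2,1}  Σf=1+1+1+1+1=5
[q^17] f(17)=1,f(1)=1 ⇒ 2

6, 2, 4, 4, 5, 2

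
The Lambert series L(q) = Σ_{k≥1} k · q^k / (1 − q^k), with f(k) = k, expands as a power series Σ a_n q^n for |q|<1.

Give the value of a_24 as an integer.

a_24 = 60

[q^24] f(24)=24,f(12)=12,f(8)=8,f(6)=6,f(4)=4,f(3)=3,f(2)=2,f(1)=1 ⇒ 60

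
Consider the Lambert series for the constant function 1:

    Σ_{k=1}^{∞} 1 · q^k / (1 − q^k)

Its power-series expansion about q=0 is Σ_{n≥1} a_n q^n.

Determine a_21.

q^21  k|21↦f(k): 1:1 3:1 7:1 21:1  a_21=4

a_21 = 4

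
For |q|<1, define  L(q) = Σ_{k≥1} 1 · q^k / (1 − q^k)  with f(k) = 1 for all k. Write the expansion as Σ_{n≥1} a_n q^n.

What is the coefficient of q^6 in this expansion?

a_6 = 4

q^6  k|6↦f(k): 6:1 3:1 2:1 1:1  a_6=4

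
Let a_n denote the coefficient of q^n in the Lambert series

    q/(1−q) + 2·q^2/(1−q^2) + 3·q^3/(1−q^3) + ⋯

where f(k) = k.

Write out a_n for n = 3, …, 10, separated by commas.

[q^3] f(1)=1,f(3)=3 ⇒ 4
n=4: 1·4 2·2 4·1  f→[1+2+4]=7
[q^5] f(1)=1,f(5)=5 ⇒ 6
q^6  k|6↦f(k): 6:6 3:3 2:2 1:1  a_6=12
n=7: 7·1 1·7  f→[7+1]=8
[q^8] f(8)=8,f(4)=4,f(2)=2,f(1)=1 ⇒ 15
d|9:{1,3,9}  Σf=1+3+9=13
d|10:{1,2,5,10}  Σf=1+2+5+10=18

4, 7, 6, 12, 8, 15, 13, 18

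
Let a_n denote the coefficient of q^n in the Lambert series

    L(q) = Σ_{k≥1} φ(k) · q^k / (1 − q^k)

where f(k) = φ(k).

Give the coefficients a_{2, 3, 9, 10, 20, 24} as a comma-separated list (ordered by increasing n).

d|2:{2,1}  Σφ=1+1=2
[q^3] φ(3)=2,φ(1)=1 ⇒ 3
[q^9] φ(1)=1,φ(3)=2,φ(9)=6 ⇒ 9
[q^10] φ(1)=1,φ(2)=1,φ(5)=4,φ(10)=4 ⇒ 10
[q^20] φ(1)=1,φ(2)=1,φ(4)=2,φ(5)=4,φ(10)=4,φ(20)=8 ⇒ 20
q^24  k|24↦φ(k): 1:1 2:1 3:2 4:2 6:2 8:4 12:4 24:8  a_24=24

2, 3, 9, 10, 20, 24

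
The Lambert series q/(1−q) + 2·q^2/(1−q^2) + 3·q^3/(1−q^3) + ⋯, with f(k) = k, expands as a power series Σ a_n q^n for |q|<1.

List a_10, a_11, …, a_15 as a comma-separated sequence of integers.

18, 12, 28, 14, 24, 24

q^10  k|10↦f(k): 1:1 2:2 5:5 10:10  a_10=18
d|11:{11,1}  Σf=11+1=12
[q^12] f(1)=1,f(2)=2,f(3)=3,f(4)=4,f(6)=6,f(12)=12 ⇒ 28
[q^13] f(13)=13,f(1)=1 ⇒ 14
n=14: 1·14 2·7 7·2 14·1  f→[1+2+7+14]=24
n=15: 1·15 3·5 5·3 15·1  f→[1+3+5+15]=24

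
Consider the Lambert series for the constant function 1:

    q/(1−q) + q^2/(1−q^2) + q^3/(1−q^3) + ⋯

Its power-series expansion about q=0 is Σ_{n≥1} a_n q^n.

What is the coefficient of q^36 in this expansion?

d|36:{36,18,12,9,6,4,3,2,1}  Σf=1+1+1+1+1+1+1+1+1=9

a_36 = 9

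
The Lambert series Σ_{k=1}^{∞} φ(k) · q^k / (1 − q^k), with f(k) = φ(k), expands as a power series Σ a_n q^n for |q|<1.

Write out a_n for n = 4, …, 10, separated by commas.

q^4  k|4↦φ(k): 4:2 2:1 1:1  a_4=4
q^5  k|5↦φ(k): 5:4 1:1  a_5=5
n=6: 1·6 2·3 3·2 6·1  φ→[1+1+2+2]=6
d|7:{7,1}  Σφ=6+1=7
d|8:{1,2,4,8}  Σφ=1+1+2+4=8
n=9: 1·9 3·3 9·1  φ→[1+2+6]=9
n=10: 1·10 2·5 5·2 10·1  φ→[1+1+4+4]=10

4, 5, 6, 7, 8, 9, 10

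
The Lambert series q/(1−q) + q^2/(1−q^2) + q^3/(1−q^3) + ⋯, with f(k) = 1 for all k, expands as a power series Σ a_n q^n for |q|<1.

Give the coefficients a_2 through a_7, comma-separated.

2, 2, 3, 2, 4, 2

[q^2] f(1)=1,f(2)=1 ⇒ 2
n=3: 3·1 1·3  f→[1+1]=2
d|4:{4,2,1}  Σf=1+1+1=3
q^5  k|5↦f(k): 5:1 1:1  a_5=2
n=6: 1·6 2·3 3·2 6·1  f→[1+1+1+1]=4
d|7:{1,7}  Σf=1+1=2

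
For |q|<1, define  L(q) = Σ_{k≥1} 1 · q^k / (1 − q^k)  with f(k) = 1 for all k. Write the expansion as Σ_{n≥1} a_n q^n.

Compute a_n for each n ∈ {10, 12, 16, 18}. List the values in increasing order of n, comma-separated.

4, 6, 5, 6

q^10  k|10↦f(k): 10:1 5:1 2:1 1:1  a_10=4
q^12  k|12↦f(k): 12:1 6:1 4:1 3:1 2:1 1:1  a_12=6
d|16:{16,8,4,2,1}  Σf=1+1+1+1+1=5
d|18:{18,9,6,3,2,1}  Σf=1+1+1+1+1+1=6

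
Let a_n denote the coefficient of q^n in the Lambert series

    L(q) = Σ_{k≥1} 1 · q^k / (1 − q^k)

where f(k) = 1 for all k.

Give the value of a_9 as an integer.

a_9 = 3

[q^9] f(9)=1,f(3)=1,f(1)=1 ⇒ 3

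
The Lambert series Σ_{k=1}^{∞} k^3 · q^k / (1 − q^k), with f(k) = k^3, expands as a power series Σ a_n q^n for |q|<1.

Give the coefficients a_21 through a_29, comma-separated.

n=21: 21·1 7·3 3·7 1·21  f→[9261+343+27+1]=9632
q^22  k|22↦f(k): 1:1 2:8 11:1331 22:10648  a_22=11988
n=23: 23·1 1·23  f→[12167+1]=12168
[q^24] f(24)=13824,f(12)=1728,f(8)=512,f(6)=216,f(4)=64,f(3)=27,f(2)=8,f(1)=1 ⇒ 16380
q^25  k|25↦f(k): 1:1 5:125 25:15625  a_25=15751
n=26: 26·1 13·2 2·13 1·26  f→[17576+2197+8+1]=19782
[q^27] f(1)=1,f(3)=27,f(9)=729,f(27)=19683 ⇒ 20440
d|28:{1,2,4,7,14,28}  Σf=1+8+64+343+2744+21952=25112
n=29: 1·29 29·1  f→[1+24389]=24390

9632, 11988, 12168, 16380, 15751, 19782, 20440, 25112, 24390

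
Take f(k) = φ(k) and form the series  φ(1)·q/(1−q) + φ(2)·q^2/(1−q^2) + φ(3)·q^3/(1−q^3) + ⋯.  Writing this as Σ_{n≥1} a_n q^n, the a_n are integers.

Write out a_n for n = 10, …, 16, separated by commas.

n=10: 10·1 5·2 2·5 1·10  φ→[4+4+1+1]=10
q^11  k|11↦φ(k): 1:1 11:10  a_11=11
n=12: 1·12 2·6 3·4 4·3 6·2 12·1  φ→[1+1+2+2+2+4]=12
n=13: 1·13 13·1  φ→[1+12]=13
n=14: 1·14 2·7 7·2 14·1  φ→[1+1+6+6]=14
q^15  k|15↦φ(k): 1:1 3:2 5:4 15:8  a_15=15
q^16  k|16↦φ(k): 16:8 8:4 4:2 2:1 1:1  a_16=16

10, 11, 12, 13, 14, 15, 16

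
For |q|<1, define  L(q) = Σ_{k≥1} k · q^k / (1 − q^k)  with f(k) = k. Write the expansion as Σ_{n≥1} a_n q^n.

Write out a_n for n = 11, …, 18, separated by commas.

[q^11] f(1)=1,f(11)=11 ⇒ 12
[q^12] f(1)=1,f(2)=2,f(3)=3,f(4)=4,f(6)=6,f(12)=12 ⇒ 28
q^13  k|13↦f(k): 1:1 13:13  a_13=14
d|14:{1,2,7,14}  Σf=1+2+7+14=24
n=15: 15·1 5·3 3·5 1·15  f→[15+5+3+1]=24
n=16: 1·16 2·8 4·4 8·2 16·1  f→[1+2+4+8+16]=31
n=17: 1·17 17·1  f→[1+17]=18
n=18: 1·18 2·9 3·6 6·3 9·2 18·1  f→[1+2+3+6+9+18]=39

12, 28, 14, 24, 24, 31, 18, 39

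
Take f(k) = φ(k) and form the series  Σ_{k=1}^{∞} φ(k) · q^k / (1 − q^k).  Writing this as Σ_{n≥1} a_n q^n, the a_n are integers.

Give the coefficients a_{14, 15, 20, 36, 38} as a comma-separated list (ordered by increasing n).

n=14: 1·14 2·7 7·2 14·1  φ→[1+1+6+6]=14
[q^15] φ(1)=1,φ(3)=2,φ(5)=4,φ(15)=8 ⇒ 15
d|20:{20,10,5,4,2,1}  Σφ=8+4+4+2+1+1=20
[q^36] φ(1)=1,φ(2)=1,φ(3)=2,φ(4)=2,φ(6)=2,φ(9)=6,φ(12)=4,φ(18)=6,φ(36)=12 ⇒ 36
d|38:{1,2,19,38}  Σφ=1+1+18+18=38

14, 15, 20, 36, 38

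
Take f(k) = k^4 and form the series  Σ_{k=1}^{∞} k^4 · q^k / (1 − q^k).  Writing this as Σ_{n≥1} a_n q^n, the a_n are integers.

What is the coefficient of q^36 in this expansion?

q^36  k|36↦f(k): 1:1 2:16 3:81 4:256 6:1296 9:6561 12:20736 18:104976 36:1679616  a_36=1813539

a_36 = 1813539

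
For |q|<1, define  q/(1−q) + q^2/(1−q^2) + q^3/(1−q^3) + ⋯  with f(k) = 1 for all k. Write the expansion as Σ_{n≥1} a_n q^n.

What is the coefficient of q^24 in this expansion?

q^24  k|24↦f(k): 1:1 2:1 3:1 4:1 6:1 8:1 12:1 24:1  a_24=8

a_24 = 8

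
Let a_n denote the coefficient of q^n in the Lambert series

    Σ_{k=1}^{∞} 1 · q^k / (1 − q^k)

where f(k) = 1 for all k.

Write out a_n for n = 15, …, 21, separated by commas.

q^15  k|15↦f(k): 1:1 3:1 5:1 15:1  a_15=4
[q^16] f(16)=1,f(8)=1,f(4)=1,f(2)=1,f(1)=1 ⇒ 5
n=17: 17·1 1·17  f→[1+1]=2
n=18: 1·18 2·9 3·6 6·3 9·2 18·1  f→[1+1+1+1+1+1]=6
n=19: 1·19 19·1  f→[1+1]=2
n=20: 20·1 10·2 5·4 4·5 2·10 1·20  f→[1+1+1+1+1+1]=6
d|21:{21,7,3,1}  Σf=1+1+1+1=4

4, 5, 2, 6, 2, 6, 4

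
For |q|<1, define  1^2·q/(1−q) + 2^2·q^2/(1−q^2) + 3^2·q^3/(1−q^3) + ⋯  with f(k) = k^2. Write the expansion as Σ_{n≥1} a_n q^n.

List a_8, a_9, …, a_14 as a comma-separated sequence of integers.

d|8:{1,2,4,8}  Σf=1+4+16+64=85
n=9: 1·9 3·3 9·1  f→[1+9+81]=91
d|10:{10,5,2,1}  Σf=100+25+4+1=130
[q^11] f(1)=1,f(11)=121 ⇒ 122
d|12:{12,6,4,3,2,1}  Σf=144+36+16+9+4+1=210
q^13  k|13↦f(k): 1:1 13:169  a_13=170
[q^14] f(1)=1,f(2)=4,f(7)=49,f(14)=196 ⇒ 250

85, 91, 130, 122, 210, 170, 250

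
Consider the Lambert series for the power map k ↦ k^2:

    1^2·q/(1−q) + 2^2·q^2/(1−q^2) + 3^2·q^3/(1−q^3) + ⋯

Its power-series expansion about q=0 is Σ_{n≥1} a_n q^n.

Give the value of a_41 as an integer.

d|41:{41,1}  Σf=1681+1=1682

a_41 = 1682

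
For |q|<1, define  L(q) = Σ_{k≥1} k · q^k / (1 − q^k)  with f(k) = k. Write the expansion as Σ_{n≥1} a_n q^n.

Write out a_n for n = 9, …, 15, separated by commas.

n=9: 9·1 3·3 1·9  f→[9+3+1]=13
q^10  k|10↦f(k): 1:1 2:2 5:5 10:10  a_10=18
n=11: 11·1 1·11  f→[11+1]=12
q^12  k|12↦f(k): 1:1 2:2 3:3 4:4 6:6 12:12  a_12=28
[q^13] f(13)=13,f(1)=1 ⇒ 14
[q^14] f(1)=1,f(2)=2,f(7)=7,f(14)=14 ⇒ 24
[q^15] f(15)=15,f(5)=5,f(3)=3,f(1)=1 ⇒ 24

13, 18, 12, 28, 14, 24, 24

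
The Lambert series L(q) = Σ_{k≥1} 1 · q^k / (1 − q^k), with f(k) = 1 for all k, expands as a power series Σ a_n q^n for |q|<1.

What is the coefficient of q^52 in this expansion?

n=52: 52·1 26·2 13·4 4·13 2·26 1·52  f→[1+1+1+1+1+1]=6

a_52 = 6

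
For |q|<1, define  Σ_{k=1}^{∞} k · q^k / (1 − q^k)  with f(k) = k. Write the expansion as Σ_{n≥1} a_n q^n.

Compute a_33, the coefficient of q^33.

d|33:{1,3,11,33}  Σf=1+3+11+33=48

a_33 = 48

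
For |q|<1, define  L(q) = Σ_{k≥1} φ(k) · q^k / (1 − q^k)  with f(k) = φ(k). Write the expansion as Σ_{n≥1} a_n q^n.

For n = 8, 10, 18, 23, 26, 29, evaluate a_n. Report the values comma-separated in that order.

d|8:{8,4,2,1}  Σφ=4+2+1+1=8
[q^10] φ(10)=4,φ(5)=4,φ(2)=1,φ(1)=1 ⇒ 10
q^18  k|18↦φ(k): 1:1 2:1 3:2 6:2 9:6 18:6  a_18=18
n=23: 23·1 1·23  φ→[22+1]=23
d|26:{26,13,2,1}  Σφ=12+12+1+1=26
d|29:{29,1}  Σφ=28+1=29

8, 10, 18, 23, 26, 29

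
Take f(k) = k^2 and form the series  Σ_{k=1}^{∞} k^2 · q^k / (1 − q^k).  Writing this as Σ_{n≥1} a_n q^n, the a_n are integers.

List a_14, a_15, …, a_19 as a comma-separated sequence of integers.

q^14  k|14↦f(k): 1:1 2:4 7:49 14:196  a_14=250
d|15:{15,5,3,1}  Σf=225+25+9+1=260
n=16: 16·1 8·2 4·4 2·8 1·16  f→[256+64+16+4+1]=341
[q^17] f(1)=1,f(17)=289 ⇒ 290
n=18: 18·1 9·2 6·3 3·6 2·9 1·18  f→[324+81+36+9+4+1]=455
n=19: 1·19 19·1  f→[1+361]=362

250, 260, 341, 290, 455, 362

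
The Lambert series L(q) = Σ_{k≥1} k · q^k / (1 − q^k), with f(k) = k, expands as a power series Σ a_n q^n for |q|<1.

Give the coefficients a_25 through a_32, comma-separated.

31, 42, 40, 56, 30, 72, 32, 63

q^25  k|25↦f(k): 1:1 5:5 25:25  a_25=31
[q^26] f(1)=1,f(2)=2,f(13)=13,f(26)=26 ⇒ 42
q^27  k|27↦f(k): 27:27 9:9 3:3 1:1  a_27=40
d|28:{28,14,7,4,2,1}  Σf=28+14+7+4+2+1=56
[q^29] f(29)=29,f(1)=1 ⇒ 30
[q^30] f(1)=1,f(2)=2,f(3)=3,f(5)=5,f(6)=6,f(10)=10,f(15)=15,f(30)=30 ⇒ 72
[q^31] f(1)=1,f(31)=31 ⇒ 32
n=32: 32·1 16·2 8·4 4·8 2·16 1·32  f→[32+16+8+4+2+1]=63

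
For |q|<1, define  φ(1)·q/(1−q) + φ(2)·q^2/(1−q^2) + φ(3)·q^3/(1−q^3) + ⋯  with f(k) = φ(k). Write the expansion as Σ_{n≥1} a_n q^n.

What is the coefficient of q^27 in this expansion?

[q^27] φ(1)=1,φ(3)=2,φ(9)=6,φ(27)=18 ⇒ 27

a_27 = 27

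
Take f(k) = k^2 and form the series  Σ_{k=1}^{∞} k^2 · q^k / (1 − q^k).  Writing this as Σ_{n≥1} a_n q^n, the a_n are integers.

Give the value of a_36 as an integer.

q^36  k|36↦f(k): 36:1296 18:324 12:144 9:81 6:36 4:16 3:9 2:4 1:1  a_36=1911

a_36 = 1911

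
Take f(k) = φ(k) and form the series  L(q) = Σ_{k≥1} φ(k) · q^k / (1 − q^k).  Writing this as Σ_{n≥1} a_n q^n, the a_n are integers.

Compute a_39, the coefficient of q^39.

[q^39] φ(39)=24,φ(13)=12,φ(3)=2,φ(1)=1 ⇒ 39

a_39 = 39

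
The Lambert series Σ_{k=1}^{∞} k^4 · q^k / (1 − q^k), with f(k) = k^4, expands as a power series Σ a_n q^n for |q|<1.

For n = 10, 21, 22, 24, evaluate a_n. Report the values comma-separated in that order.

10642, 196964, 248914, 358258

d|10:{10,5,2,1}  Σf=10000+625+16+1=10642
[q^21] f(21)=194481,f(7)=2401,f(3)=81,f(1)=1 ⇒ 196964
q^22  k|22↦f(k): 1:1 2:16 11:14641 22:234256  a_22=248914
d|24:{1,2,3,4,6,8,12,24}  Σf=1+16+81+256+1296+4096+20736+331776=358258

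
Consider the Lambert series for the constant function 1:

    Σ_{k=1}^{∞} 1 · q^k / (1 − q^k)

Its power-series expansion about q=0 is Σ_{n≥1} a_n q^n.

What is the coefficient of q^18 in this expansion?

a_18 = 6

d|18:{18,9,6,3,2,1}  Σf=1+1+1+1+1+1=6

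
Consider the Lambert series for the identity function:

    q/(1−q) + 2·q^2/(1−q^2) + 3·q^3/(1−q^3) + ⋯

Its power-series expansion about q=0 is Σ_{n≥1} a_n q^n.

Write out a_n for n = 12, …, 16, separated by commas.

n=12: 1·12 2·6 3·4 4·3 6·2 12·1  f→[1+2+3+4+6+12]=28
d|13:{13,1}  Σf=13+1=14
q^14  k|14↦f(k): 14:14 7:7 2:2 1:1  a_14=24
q^15  k|15↦f(k): 15:15 5:5 3:3 1:1  a_15=24
d|16:{16,8,4,2,1}  Σf=16+8+4+2+1=31

28, 14, 24, 24, 31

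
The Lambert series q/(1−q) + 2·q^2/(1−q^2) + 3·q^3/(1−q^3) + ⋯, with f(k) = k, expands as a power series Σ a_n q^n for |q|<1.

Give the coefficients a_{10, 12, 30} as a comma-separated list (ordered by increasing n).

18, 28, 72

q^10  k|10↦f(k): 1:1 2:2 5:5 10:10  a_10=18
q^12  k|12↦f(k): 12:12 6:6 4:4 3:3 2:2 1:1  a_12=28
q^30  k|30↦f(k): 1:1 2:2 3:3 5:5 6:6 10:10 15:15 30:30  a_30=72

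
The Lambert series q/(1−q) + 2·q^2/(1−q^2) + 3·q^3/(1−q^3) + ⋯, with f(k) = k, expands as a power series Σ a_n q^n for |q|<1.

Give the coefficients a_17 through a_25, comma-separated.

18, 39, 20, 42, 32, 36, 24, 60, 31

n=17: 1·17 17·1  f→[1+17]=18
d|18:{1,2,3,6,9,18}  Σf=1+2+3+6+9+18=39
[q^19] f(19)=19,f(1)=1 ⇒ 20
q^20  k|20↦f(k): 20:20 10:10 5:5 4:4 2:2 1:1  a_20=42
d|21:{21,7,3,1}  Σf=21+7+3+1=32
n=22: 22·1 11·2 2·11 1·22  f→[22+11+2+1]=36
[q^23] f(23)=23,f(1)=1 ⇒ 24
n=24: 1·24 2·12 3·8 4·6 6·4 8·3 12·2 24·1  f→[1+2+3+4+6+8+12+24]=60
q^25  k|25↦f(k): 1:1 5:5 25:25  a_25=31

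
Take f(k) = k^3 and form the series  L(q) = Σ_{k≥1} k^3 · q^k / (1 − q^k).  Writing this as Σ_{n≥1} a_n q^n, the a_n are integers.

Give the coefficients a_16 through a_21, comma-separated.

4681, 4914, 6813, 6860, 9198, 9632

[q^16] f(16)=4096,f(8)=512,f(4)=64,f(2)=8,f(1)=1 ⇒ 4681
q^17  k|17↦f(k): 17:4913 1:1  a_17=4914
q^18  k|18↦f(k): 18:5832 9:729 6:216 3:27 2:8 1:1  a_18=6813
n=19: 1·19 19·1  f→[1+6859]=6860
q^20  k|20↦f(k): 20:8000 10:1000 5:125 4:64 2:8 1:1  a_20=9198
q^21  k|21↦f(k): 1:1 3:27 7:343 21:9261  a_21=9632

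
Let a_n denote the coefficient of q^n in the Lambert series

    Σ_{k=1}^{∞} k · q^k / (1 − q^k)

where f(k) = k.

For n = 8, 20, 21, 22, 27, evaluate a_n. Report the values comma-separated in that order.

15, 42, 32, 36, 40

d|8:{1,2,4,8}  Σf=1+2+4+8=15
n=20: 1·20 2·10 4·5 5·4 10·2 20·1  f→[1+2+4+5+10+20]=42
d|21:{1,3,7,21}  Σf=1+3+7+21=32
n=22: 22·1 11·2 2·11 1·22  f→[22+11+2+1]=36
[q^27] f(27)=27,f(9)=9,f(3)=3,f(1)=1 ⇒ 40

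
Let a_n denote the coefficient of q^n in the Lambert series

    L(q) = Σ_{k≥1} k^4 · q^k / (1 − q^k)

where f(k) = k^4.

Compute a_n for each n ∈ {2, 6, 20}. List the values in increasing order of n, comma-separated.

17, 1394, 170898

[q^2] f(1)=1,f(2)=16 ⇒ 17
q^6  k|6↦f(k): 6:1296 3:81 2:16 1:1  a_6=1394
n=20: 1·20 2·10 4·5 5·4 10·2 20·1  f→[1+16+256+625+10000+160000]=170898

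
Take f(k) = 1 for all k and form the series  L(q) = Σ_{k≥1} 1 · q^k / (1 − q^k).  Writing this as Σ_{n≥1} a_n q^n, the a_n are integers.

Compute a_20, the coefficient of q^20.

a_20 = 6

d|20:{20,10,5,4,2,1}  Σf=1+1+1+1+1+1=6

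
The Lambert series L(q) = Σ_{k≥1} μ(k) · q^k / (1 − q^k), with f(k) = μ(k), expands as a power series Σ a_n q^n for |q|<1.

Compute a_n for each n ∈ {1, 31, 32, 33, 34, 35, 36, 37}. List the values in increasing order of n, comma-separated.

1, 0, 0, 0, 0, 0, 0, 0

[q^1] μ(1)=1 ⇒ 1
n=31: 31·1 1·31  μ→[(-1)+1]=0
q^32  k|32↦μ(k): 1:1 2:-1 4:0 8:0 16:0 32:0  a_32=0
n=33: 33·1 11·3 3·11 1·33  μ→[1+(-1)+(-1)+1]=0
d|34:{1,2,17,34}  Σμ=1+(-1)+(-1)+1=0
n=35: 35·1 7·5 5·7 1·35  μ→[1+(-1)+(-1)+1]=0
[q^36] μ(36)=0,μ(18)=0,μ(12)=0,μ(9)=0,μ(6)=1,μ(4)=0,μ(3)=-1,μ(2)=-1,μ(1)=1 ⇒ 0
q^37  k|37↦μ(k): 1:1 37:-1  a_37=0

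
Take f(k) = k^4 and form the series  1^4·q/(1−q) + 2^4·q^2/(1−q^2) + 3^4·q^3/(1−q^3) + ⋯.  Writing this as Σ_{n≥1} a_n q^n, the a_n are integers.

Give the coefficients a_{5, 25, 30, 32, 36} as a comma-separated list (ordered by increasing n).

q^5  k|5↦f(k): 1:1 5:625  a_5=626
[q^25] f(25)=390625,f(5)=625,f(1)=1 ⇒ 391251
n=30: 30·1 15·2 10·3 6·5 5·6 3·10 2·15 1·30  f→[810000+50625+10000+1296+625+81+16+1]=872644
q^32  k|32↦f(k): 32:1048576 16:65536 8:4096 4:256 2:16 1:1  a_32=1118481
n=36: 36·1 18·2 12·3 9·4 6·6 4·9 3·12 2·18 1·36  f→[1679616+104976+20736+6561+1296+256+81+16+1]=1813539

626, 391251, 872644, 1118481, 1813539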